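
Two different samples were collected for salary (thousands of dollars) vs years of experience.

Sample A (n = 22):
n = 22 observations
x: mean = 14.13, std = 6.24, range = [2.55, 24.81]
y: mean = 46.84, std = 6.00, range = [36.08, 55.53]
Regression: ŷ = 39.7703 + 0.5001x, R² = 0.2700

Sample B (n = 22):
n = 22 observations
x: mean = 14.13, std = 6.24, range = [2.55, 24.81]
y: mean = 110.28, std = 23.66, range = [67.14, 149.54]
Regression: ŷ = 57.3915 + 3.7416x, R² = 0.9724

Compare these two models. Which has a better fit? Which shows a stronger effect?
Model B has the better fit (R² = 0.9724 vs 0.2700). Model B shows the stronger effect (|β₁| = 3.7416 vs 0.5001).

Model Comparison:

Goodness of fit (R²):
- Model A: R² = 0.2700 → 27.00% of variance in salary explained
- Model B: R² = 0.9724 → 97.24% of variance in salary explained
- 0.9724 > 0.2700 → Model B has the better fit

Strength of effect — compare |β₁|:
- Model A: β₁ = 0.5001 → predicted salary rises 0.5001 thousand dollars per additional year of experience
- Model B: β₁ = 3.7416 → predicted salary rises 3.7416 thousand dollars per additional year of experience
- |0.5001| < |3.7416| → Model B shows the stronger marginal effect

Notes:
- R² measures how tightly points cluster around the line; β₁ measures how steep the line is — they answer different questions.
- The two samples could reflect different populations, time periods, or measurement quality.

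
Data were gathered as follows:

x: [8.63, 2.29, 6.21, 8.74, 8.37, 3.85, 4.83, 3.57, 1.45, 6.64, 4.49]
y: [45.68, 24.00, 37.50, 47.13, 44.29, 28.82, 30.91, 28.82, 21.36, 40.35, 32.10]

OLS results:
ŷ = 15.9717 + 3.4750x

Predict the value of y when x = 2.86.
ŷ = 25.9102

Plug x = 2.86 into the fitted line:

ŷ = 15.9717 + 3.4750 × 2.86
ŷ = 15.9717 + 9.9385
ŷ = 25.9102

This is a point prediction; actual observations scatter around it by roughly the residual standard deviation.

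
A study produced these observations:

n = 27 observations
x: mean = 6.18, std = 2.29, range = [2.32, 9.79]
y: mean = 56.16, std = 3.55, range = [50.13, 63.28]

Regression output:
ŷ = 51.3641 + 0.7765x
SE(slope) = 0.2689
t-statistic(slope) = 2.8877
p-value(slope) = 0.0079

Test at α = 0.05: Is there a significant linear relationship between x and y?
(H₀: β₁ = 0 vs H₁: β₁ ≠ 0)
p-value = 0.0079 < α = 0.05, so we reject H₀. The relationship is significant.

Hypothesis test for the slope coefficient:

H₀: β₁ = 0 (no linear relationship)
H₁: β₁ ≠ 0 (linear relationship exists)

Test statistic: t = β̂₁ / SE(β̂₁) = 0.7765 / 0.2689 = 2.8877

With df = 25, the two-sided p-value for |t| = 2.8877 is 0.0079.

Decision rule: reject H₀ if p-value < α.
p-value = 0.0079 < α = 0.05 → reject H₀.

There is sufficient evidence at the 5% significance level to conclude that a linear relationship exists between x and y.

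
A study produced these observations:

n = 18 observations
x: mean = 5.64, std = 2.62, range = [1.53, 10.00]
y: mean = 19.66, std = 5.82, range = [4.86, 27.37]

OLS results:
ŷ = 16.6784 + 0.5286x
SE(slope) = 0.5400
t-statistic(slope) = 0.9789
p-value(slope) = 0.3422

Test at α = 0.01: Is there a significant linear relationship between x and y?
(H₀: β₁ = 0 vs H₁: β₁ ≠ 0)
Since p-value = 0.3422 ≥ α = 0.01, fail to reject H₀ — the slope is not significantly different from 0.

Hypothesis test for the slope coefficient:

H₀: β₁ = 0 (no linear relationship)
H₁: β₁ ≠ 0 (linear relationship exists)

Test statistic: t = β̂₁ / SE(β̂₁) = 0.5286 / 0.5400 = 0.9789

p = 0.3422: how often a slope estimate this far from 0 (in SE units) would arise by chance if β₁ were truly 0.

Decision rule: reject H₀ if p-value < α.
p-value = 0.3422 ≥ α = 0.01 → fail to reject H₀.

There is not sufficient evidence at the 1% significance level to conclude that a linear relationship exists between x and y.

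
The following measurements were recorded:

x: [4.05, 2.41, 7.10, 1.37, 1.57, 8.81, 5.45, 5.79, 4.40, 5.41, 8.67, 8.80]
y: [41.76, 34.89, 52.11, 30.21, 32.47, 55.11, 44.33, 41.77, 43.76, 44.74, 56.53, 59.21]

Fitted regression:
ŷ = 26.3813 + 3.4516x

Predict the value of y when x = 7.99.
ŷ = 53.9596

To predict y for x = 7.99, substitute into the regression equation:

ŷ = 26.3813 + 3.4516 × 7.99
ŷ = 26.3813 + 27.5783
ŷ = 53.9596

This is a point prediction; actual observations scatter around it by roughly the residual standard deviation.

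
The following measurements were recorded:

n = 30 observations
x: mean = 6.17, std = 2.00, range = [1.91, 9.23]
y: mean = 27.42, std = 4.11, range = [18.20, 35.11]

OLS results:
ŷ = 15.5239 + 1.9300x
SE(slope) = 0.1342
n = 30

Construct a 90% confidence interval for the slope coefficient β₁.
The 90% CI for β₁ is (1.7017, 2.1583)

Confidence interval for the slope:

The 90% CI for β₁ is: β̂₁ ± t*(α/2, n-2) × SE(β̂₁)

Step 1: Find critical t-value
- Confidence level = 0.9
- Degrees of freedom = n - 2 = 30 - 2 = 28
- t*(α/2, 28) = 1.7011

Step 2: Calculate margin of error
Margin = 1.7011 × 0.1342 = 0.2283

Step 3: Construct interval
CI = 1.9300 ± 0.2283
CI = (1.7017, 2.1583)

Interpretation: We are 90% confident that the true slope β₁ lies between 1.7017 and 2.1583.
Both endpoints are positive, so the data support a genuinely positive slope at this confidence level.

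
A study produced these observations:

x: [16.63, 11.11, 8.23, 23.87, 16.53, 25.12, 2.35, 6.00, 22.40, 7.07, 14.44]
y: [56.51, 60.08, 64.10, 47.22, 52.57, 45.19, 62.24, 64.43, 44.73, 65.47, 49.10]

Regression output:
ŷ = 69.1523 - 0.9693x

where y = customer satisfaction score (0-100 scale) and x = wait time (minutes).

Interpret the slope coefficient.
An increase of one minute in wait time is associated with a 0.9693 points decrease in predicted satisfaction score.

The slope coefficient β₁ = -0.9693 represents the marginal effect of wait time on satisfaction score.

Interpretation:
- Wait time up by 1 minute → predicted satisfaction score decreases by 0.9693 points
- This is a linear approximation: the same per-unit change is assumed across the whole observed x range
- The slope describes association in these data, not necessarily a causal effect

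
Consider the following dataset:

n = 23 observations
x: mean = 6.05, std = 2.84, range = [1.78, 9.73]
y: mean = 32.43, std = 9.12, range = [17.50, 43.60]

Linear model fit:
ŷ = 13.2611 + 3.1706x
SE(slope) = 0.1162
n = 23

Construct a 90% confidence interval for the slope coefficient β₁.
The 90% CI for β₁ is (2.9707, 3.3705)

Confidence interval for the slope:

The 90% CI for β₁ is: β̂₁ ± t*(α/2, n-2) × SE(β̂₁)

Step 1: Find critical t-value
- Confidence level = 0.9
- Degrees of freedom = n - 2 = 23 - 2 = 21
- t*(α/2, 21) = 1.7207

Step 2: Calculate margin of error
Margin = 1.7207 × 0.1162 = 0.1999

Step 3: Construct interval
CI = 3.1706 ± 0.1999
CI = (2.9707, 3.3705)

Interpretation: intervals built this way capture the true β₁ in 90% of repeated samples; here the plausible range for the per-unit effect of x on y is 2.9707 to 3.3705.
Both endpoints are positive, so the data support a genuinely positive slope at this confidence level.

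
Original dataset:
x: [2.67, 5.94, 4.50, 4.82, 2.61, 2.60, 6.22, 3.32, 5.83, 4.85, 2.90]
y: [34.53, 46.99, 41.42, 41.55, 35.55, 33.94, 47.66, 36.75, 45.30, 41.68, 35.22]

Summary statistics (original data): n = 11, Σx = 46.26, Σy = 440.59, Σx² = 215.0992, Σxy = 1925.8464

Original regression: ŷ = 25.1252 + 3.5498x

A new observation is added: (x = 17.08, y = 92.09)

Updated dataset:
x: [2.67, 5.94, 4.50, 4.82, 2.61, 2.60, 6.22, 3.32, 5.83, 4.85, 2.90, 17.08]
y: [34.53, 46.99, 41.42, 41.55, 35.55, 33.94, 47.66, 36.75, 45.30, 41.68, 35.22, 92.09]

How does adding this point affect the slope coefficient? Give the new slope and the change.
The slope changes from 3.5498 to 3.9832 (change of +0.4334, or +12.2%).

x = 17.08 lies well outside the original x-range [2.60, 6.22] (x̄ ≈ 4.21), so this observation has high leverage and can move the slope substantially.

Step 1: Update the sums with the new point (n goes from 11 to 12)
Σx  = 46.26 + 17.08 = 63.34
Σy  = 440.59 + 92.09 = 532.68
Σx² = 215.0992 + 17.08² = 215.0992 + 291.7264 = 506.8256
Σxy = 1925.8464 + 17.08×92.09 = 1925.8464 + 1572.8972 = 3498.7436

Step 2: Recompute the slope with b₁ = (nΣxy − ΣxΣy) / (nΣx² − (Σx)²)
Numerator   = 12×3498.7436 − 63.34×532.68 = 41984.9232 − 33739.9512 = 8244.9720
Denominator = 12×506.8256 − 63.34² = 6081.9072 − 4011.9556 = 2069.9516
b₁(new) = 8244.9720 / 2069.9516 = 3.9832

(Same formula on the original sums: (11×1925.8464 − 46.26×440.59) / (11×215.0992 − 46.26²) = 802.6170 / 226.1036 = 3.5498, matching the given fit.)

Step 3: Change in slope
Δβ₁ = 3.9832 − 3.5498 = +0.4334
Relative change = +0.4334 / 3.5498 × 100% = +12.2%
→ the slope increases when the point is added.

A high-leverage point only changes the slope if it is off the original line; here y = 92.09 is above the original trend, so the slope increases.
In practice: investigate whether it comes from the same population as the rest of the sample; refit with and without it and report both if conclusions differ.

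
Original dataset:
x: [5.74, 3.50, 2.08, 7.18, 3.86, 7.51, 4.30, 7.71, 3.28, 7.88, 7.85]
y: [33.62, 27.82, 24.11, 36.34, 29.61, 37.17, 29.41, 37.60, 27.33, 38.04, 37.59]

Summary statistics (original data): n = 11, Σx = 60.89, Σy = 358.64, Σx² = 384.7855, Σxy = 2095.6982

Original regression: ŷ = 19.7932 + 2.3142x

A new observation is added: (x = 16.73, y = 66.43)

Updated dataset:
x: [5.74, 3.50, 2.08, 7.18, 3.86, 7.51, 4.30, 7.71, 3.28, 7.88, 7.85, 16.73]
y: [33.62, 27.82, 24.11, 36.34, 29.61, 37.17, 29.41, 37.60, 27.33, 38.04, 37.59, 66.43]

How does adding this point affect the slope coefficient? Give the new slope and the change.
New slope β₁ = 2.8140 versus 2.3142 before: a change of +0.4998 (+21.6%).

The new point has HIGH LEVERAGE: x = 16.73 is far from the original mean x̄ = 60.89/11 ≈ 5.54 (original range [2.08, 7.88]).

Step 1: Update the sums with the new point (n goes from 11 to 12)
Σx  = 60.89 + 16.73 = 77.62
Σy  = 358.64 + 66.43 = 425.07
Σx² = 384.7855 + 16.73² = 384.7855 + 279.8929 = 664.6784
Σxy = 2095.6982 + 16.73×66.43 = 2095.6982 + 1111.3739 = 3207.0721

Step 2: Recompute the slope with b₁ = (nΣxy − ΣxΣy) / (nΣx² − (Σx)²)
Numerator   = 12×3207.0721 − 77.62×425.07 = 38484.8652 − 32993.9334 = 5490.9318
Denominator = 12×664.6784 − 77.62² = 7976.1408 − 6024.8644 = 1951.2764
b₁(new) = 5490.9318 / 1951.2764 = 2.8140

(Same formula on the original sums: (11×2095.6982 − 60.89×358.64) / (11×384.7855 − 60.89²) = 1215.0906 / 525.0484 = 2.3142, matching the given fit.)

Step 3: Change in slope
Δβ₁ = 2.8140 − 2.3142 = +0.4998
Relative change = +0.4998 / 2.3142 × 100% = +21.6%
→ the slope increases when the point is added.

Because the point sits above the extension of the original line at a high-leverage x, it tilts the fit up.
In practice: check such a point for data-entry or measurement error.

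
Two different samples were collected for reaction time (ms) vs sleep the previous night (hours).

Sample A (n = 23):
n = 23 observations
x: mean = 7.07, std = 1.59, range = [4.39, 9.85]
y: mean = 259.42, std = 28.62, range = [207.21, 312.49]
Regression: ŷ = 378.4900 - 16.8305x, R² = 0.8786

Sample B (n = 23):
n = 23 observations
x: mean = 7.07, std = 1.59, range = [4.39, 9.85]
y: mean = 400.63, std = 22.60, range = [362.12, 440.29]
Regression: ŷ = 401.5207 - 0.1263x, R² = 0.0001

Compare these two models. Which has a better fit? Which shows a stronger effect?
Model A has the better fit (R² = 0.8786 vs 0.0001). Model A shows the stronger effect (|β₁| = 16.8305 vs 0.1263).

Model Comparison:

Goodness of fit (R²):
- Model A: R² = 0.8786 → 87.86% of variance in reaction time explained
- Model B: R² = 0.0001 → 0.01% of variance in reaction time explained
- 0.8786 > 0.0001 → Model A has the better fit

Strength of effect — compare |β₁|:
- Model A: β₁ = -16.8305 → predicted reaction time falls 16.8305 ms per additional hour of sleep
- Model B: β₁ = -0.1263 → predicted reaction time falls 0.1263 ms per additional hour of sleep
- |-16.8305| > |-0.1263| → Model A shows the stronger marginal effect

Notes:
- R² measures how tightly points cluster around the line; β₁ measures how steep the line is — they answer different questions.
- A steeper slope doesn't make a better model if the scatter around the line is large.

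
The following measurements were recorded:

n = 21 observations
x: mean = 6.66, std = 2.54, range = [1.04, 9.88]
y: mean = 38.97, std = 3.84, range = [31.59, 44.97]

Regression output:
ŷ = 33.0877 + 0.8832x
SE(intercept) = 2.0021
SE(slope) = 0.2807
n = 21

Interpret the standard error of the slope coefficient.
The slope 0.8832 is pinned down to within about ±0.2807 (one SE) by these data — relative uncertainty 31.8%, i.e. moderately precise.

SE(β̂₁) = s / √Sxx, where s is the residual standard deviation and Sxx = Σ(x − x̄)². It is the yardstick for how far β̂₁ = 0.8832 could plausibly be from the true slope.

Relative precision:
- SE / |β̂₁| = 0.2807 / 0.8832 = 31.8%
- Rule of thumb (under 20%: precise; 20% to under 50%: moderately precise; 50% or more: imprecise) → moderately precise

Rough 95% range (±2 SE): 0.8832 ± 0.5614 → (0.3218, 1.4446).

What drives SE(β̂₁): larger n (here n = 21) → smaller SE.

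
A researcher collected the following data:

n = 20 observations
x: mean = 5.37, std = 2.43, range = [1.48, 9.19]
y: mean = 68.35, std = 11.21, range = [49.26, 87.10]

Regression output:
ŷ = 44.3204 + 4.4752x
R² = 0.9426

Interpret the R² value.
The model explains 94.26% of the variance in y (R² = 0.9426), leaving 5.74% unexplained; the fit is strong.

R² (coefficient of determination) measures the proportion of variance in y explained by the regression model.

Here R² = 0.9426:
- Explained: 94.26% of the variation in y
- Unexplained (residual): 100% − 94.26% = 5.74%
- Rule of thumb (below 0.3 weak; 0.3 to below 0.7 moderate; 0.7 and above strong) → strong

Note: R² says nothing about causation, and a high R² does not by itself mean the linear form is appropriate — check the residuals.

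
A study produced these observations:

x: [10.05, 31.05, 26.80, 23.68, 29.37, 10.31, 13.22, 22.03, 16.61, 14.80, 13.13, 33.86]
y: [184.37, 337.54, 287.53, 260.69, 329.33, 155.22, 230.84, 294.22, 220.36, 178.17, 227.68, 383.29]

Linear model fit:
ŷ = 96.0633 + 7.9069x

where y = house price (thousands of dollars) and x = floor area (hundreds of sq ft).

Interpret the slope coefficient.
For each additional hundred sq ft of floor area, predicted house price increases by approximately 7.9069 thousand dollars.

The slope coefficient β₁ = 7.9069 represents the marginal effect of floor area on house price.

Interpretation:
- Floor area up by 1 hundred sq ft → predicted house price increases by 7.9069 thousand dollars
- The effect is assumed constant over the observed range of x (linearity)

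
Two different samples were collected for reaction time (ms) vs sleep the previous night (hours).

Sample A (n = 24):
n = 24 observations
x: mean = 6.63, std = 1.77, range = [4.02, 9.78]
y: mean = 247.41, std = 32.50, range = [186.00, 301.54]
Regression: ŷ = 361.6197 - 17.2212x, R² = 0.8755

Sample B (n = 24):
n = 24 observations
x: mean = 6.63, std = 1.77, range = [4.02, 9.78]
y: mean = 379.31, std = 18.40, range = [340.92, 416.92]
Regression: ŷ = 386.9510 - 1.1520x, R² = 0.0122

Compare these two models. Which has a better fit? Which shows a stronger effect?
Model A has the better fit (R² = 0.8755 vs 0.0122). Model A shows the stronger effect (|β₁| = 17.2212 vs 1.1520).

Model Comparison:

Goodness of fit (R²):
- Model A: R² = 0.8755 → 87.55% of variance in reaction time explained
- Model B: R² = 0.0122 → 1.22% of variance in reaction time explained
- 0.8755 > 0.0122 → Model A has the better fit

Effect size (slope magnitude):
- Model A: β₁ = -17.2212 → predicted reaction time falls 17.2212 ms per additional hour of sleep
- Model B: β₁ = -1.1520 → predicted reaction time falls 1.1520 ms per additional hour of sleep
- |-17.2212| > |-1.1520| → Model A shows the stronger marginal effect

Note: A steeper slope doesn't make a better model if the scatter around the line is large.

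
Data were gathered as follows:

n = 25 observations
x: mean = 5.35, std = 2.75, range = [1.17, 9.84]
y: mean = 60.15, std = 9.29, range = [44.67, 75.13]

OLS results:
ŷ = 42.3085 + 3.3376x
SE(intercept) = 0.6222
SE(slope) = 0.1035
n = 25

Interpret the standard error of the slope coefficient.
SE(slope) = 0.1035 measures the uncertainty in the estimated slope. The coefficient is estimated precisely (SE/|β̂₁| = 3.1%).

SE(β̂₁) = 0.1035 says: if we drew many samples of n = 25 from the same population and refit each time, the fitted slopes would scatter with a standard deviation of roughly 0.1035 around the true β₁.

Relative precision:
- SE / |β̂₁| = 0.1035 / 3.3376 = 3.1%
- Rule of thumb (under 20%: precise; 20% to under 50%: moderately precise; 50% or more: imprecise) → precise

Rough 95% range (±2 SE): 3.3376 ± 0.2070 → (3.1306, 3.5446).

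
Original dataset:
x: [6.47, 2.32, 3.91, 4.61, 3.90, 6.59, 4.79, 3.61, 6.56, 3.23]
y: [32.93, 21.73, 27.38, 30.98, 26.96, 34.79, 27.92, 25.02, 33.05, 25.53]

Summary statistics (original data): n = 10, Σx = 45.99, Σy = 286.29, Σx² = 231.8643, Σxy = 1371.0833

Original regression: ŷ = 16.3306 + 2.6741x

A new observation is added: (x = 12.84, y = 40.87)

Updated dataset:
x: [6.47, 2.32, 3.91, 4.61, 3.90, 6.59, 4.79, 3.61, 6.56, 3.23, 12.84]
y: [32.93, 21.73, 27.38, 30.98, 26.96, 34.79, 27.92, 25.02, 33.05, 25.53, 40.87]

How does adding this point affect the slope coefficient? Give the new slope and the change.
New slope β₁ = 1.7801 versus 2.6741 before: a change of -0.8940 (-33.4%).

x = 12.84 lies well outside the original x-range [2.32, 6.59] (x̄ ≈ 4.60), so this observation has high leverage and can move the slope substantially.

Step 1: Update the sums with the new point (n goes from 10 to 11)
Σx  = 45.99 + 12.84 = 58.83
Σy  = 286.29 + 40.87 = 327.16
Σx² = 231.8643 + 12.84² = 231.8643 + 164.8656 = 396.7299
Σxy = 1371.0833 + 12.84×40.87 = 1371.0833 + 524.7708 = 1895.8541

Step 2: Recompute the slope with b₁ = (nΣxy − ΣxΣy) / (nΣx² − (Σx)²)
Numerator   = 11×1895.8541 − 58.83×327.16 = 20854.3951 − 19246.8228 = 1607.5723
Denominator = 11×396.7299 − 58.83² = 4364.0289 − 3460.9689 = 903.0600
b₁(new) = 1607.5723 / 903.0600 = 1.7801

(Same formula on the original sums: (10×1371.0833 − 45.99×286.29) / (10×231.8643 − 45.99²) = 544.3559 / 203.5629 = 2.6741, matching the given fit.)

Step 3: Change in slope
Δβ₁ = 1.7801 − 2.6741 = -0.8940
Relative change = -0.8940 / 2.6741 × 100% = -33.4%
→ the slope decreases when the point is added.

Because the point sits below the extension of the original line at a high-leverage x, it tilts the fit down.
In practice: investigate whether it comes from the same population as the rest of the sample.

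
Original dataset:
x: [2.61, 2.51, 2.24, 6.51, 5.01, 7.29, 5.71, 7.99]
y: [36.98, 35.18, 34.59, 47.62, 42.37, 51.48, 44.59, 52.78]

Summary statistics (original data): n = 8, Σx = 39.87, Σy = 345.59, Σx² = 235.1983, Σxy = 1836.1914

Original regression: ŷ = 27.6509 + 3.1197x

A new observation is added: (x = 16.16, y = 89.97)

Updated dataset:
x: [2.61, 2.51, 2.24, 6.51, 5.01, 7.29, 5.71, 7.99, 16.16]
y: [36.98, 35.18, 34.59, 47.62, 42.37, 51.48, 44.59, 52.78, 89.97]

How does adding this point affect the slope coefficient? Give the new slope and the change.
New slope β₁ = 3.9214 versus 3.1197 before: a change of +0.8017 (+25.7%).

x = 16.16 lies well outside the original x-range [2.24, 7.99] (x̄ ≈ 4.98), so this observation has high leverage and can move the slope substantially.

Step 1: Update the sums with the new point (n goes from 8 to 9)
Σx  = 39.87 + 16.16 = 56.03
Σy  = 345.59 + 89.97 = 435.56
Σx² = 235.1983 + 16.16² = 235.1983 + 261.1456 = 496.3439
Σxy = 1836.1914 + 16.16×89.97 = 1836.1914 + 1453.9152 = 3290.1066

Step 2: Recompute the slope with b₁ = (nΣxy − ΣxΣy) / (nΣx² − (Σx)²)
Numerator   = 9×3290.1066 − 56.03×435.56 = 29610.9594 − 24404.4268 = 5206.5326
Denominator = 9×496.3439 − 56.03² = 4467.0951 − 3139.3609 = 1327.7342
b₁(new) = 5206.5326 / 1327.7342 = 3.9214

(Same formula on the original sums: (8×1836.1914 − 39.87×345.59) / (8×235.1983 − 39.87²) = 910.8579 / 291.9695 = 3.1197, matching the given fit.)

Step 3: Change in slope
Δβ₁ = 3.9214 − 3.1197 = +0.8017
Relative change = +0.8017 / 3.1197 × 100% = +25.7%
→ the slope increases when the point is added.

Because the point sits above the extension of the original line at a high-leverage x, it tilts the fit up.
In practice: investigate whether it comes from the same population as the rest of the sample.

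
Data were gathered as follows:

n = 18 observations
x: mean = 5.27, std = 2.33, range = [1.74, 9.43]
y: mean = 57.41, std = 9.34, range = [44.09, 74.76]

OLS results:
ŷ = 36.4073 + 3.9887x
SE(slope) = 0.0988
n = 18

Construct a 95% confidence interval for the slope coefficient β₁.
The 95% CI for β₁ is (3.7793, 4.1981)

Confidence interval for the slope:

The 95% CI for β₁ is: β̂₁ ± t*(α/2, n-2) × SE(β̂₁)

Step 1: Find critical t-value
- Confidence level = 0.95
- Degrees of freedom = n - 2 = 18 - 2 = 16
- t*(α/2, 16) = 2.1199

Step 2: Calculate margin of error
Margin = 2.1199 × 0.0988 = 0.2094

Step 3: Construct interval
CI = 3.9887 ± 0.2094
CI = (3.7793, 4.1981)

Interpretation: intervals built this way capture the true β₁ in 95% of repeated samples; here the plausible range for the per-unit effect of x on y is 3.7793 to 4.1981.
Since 0 is outside the interval, a two-sided test at α = 0.05 would reject H₀: β₁ = 0.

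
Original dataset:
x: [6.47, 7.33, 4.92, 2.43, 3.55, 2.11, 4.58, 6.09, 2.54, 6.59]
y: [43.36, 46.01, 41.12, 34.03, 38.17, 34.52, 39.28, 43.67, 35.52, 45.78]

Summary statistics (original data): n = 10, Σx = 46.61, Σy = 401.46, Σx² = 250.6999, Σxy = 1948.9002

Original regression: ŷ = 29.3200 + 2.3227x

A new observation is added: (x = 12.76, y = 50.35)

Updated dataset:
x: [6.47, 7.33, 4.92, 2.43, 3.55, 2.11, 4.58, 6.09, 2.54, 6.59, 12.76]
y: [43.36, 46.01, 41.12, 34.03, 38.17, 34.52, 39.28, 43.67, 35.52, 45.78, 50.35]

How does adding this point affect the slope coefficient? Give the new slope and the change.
New slope β₁ = 1.6418 versus 2.3227 before: a change of -0.6809 (-29.3%).

The new point has HIGH LEVERAGE: x = 12.76 is far from the original mean x̄ = 46.61/10 ≈ 4.66 (original range [2.11, 7.33]).

Step 1: Update the sums with the new point (n goes from 10 to 11)
Σx  = 46.61 + 12.76 = 59.37
Σy  = 401.46 + 50.35 = 451.81
Σx² = 250.6999 + 12.76² = 250.6999 + 162.8176 = 413.5175
Σxy = 1948.9002 + 12.76×50.35 = 1948.9002 + 642.4660 = 2591.3662

Step 2: Recompute the slope with b₁ = (nΣxy − ΣxΣy) / (nΣx² − (Σx)²)
Numerator   = 11×2591.3662 − 59.37×451.81 = 28505.0282 − 26823.9597 = 1681.0685
Denominator = 11×413.5175 − 59.37² = 4548.6925 − 3524.7969 = 1023.8956
b₁(new) = 1681.0685 / 1023.8956 = 1.6418

(Same formula on the original sums: (10×1948.9002 − 46.61×401.46) / (10×250.6999 − 46.61²) = 776.9514 / 334.5069 = 2.3227, matching the given fit.)

Step 3: Change in slope
Δβ₁ = 1.6418 − 2.3227 = -0.6809
Relative change = -0.6809 / 2.3227 × 100% = -29.3%
→ the slope decreases when the point is added.

A high-leverage point only changes the slope if it is off the original line; here y = 50.35 is below the original trend, so the slope decreases.
In practice: check such a point for data-entry or measurement error; refit with and without it and report both if conclusions differ.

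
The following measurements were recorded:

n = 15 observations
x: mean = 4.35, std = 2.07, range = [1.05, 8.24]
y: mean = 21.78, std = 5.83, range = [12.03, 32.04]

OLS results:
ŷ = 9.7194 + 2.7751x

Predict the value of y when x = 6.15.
ŷ = 26.7863

x = 6.15 lies inside the observed range [1.05, 8.24], so the fitted equation applies directly:

ŷ = 9.7194 + 2.7751 × 6.15
ŷ = 9.7194 + 17.0669
ŷ = 26.7863

This is a point prediction; actual observations scatter around it by roughly the residual standard deviation.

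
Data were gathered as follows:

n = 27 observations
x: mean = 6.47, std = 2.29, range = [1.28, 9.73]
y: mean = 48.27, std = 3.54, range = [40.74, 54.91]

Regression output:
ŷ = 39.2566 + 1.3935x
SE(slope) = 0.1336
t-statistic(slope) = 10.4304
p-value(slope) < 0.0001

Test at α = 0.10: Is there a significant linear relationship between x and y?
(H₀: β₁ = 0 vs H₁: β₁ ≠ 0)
Since p-value < 0.0001 < α = 0.10, reject H₀ — the slope is significantly different from 0.

Hypothesis test for the slope coefficient:

H₀: β₁ = 0 (no linear relationship)
H₁: β₁ ≠ 0 (linear relationship exists)

Test statistic: t = β̂₁ / SE(β̂₁) = 1.3935 / 0.1336 = 10.4304

With df = 25, the two-sided p-value for |t| = 10.4304 is <0.0001.

Decision rule: reject H₀ if p-value < α.
p-value < 0.0001 < α = 0.10 → reject H₀.

At α = 0.10 the data do provide convincing evidence of a nonzero slope.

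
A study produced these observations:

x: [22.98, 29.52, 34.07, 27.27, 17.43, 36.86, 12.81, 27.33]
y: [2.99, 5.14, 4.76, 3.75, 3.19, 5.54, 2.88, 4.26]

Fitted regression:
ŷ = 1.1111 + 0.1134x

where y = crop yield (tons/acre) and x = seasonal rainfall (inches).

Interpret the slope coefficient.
On average, crop yield is about 0.1134 tons/acre higher for every extra inch of rainfall.

The slope coefficient β₁ = 0.1134 represents the marginal effect of rainfall on crop yield.

Interpretation:
- Rainfall up by 1 inch → predicted crop yield increases by 0.1134 tons/acre
- This is a linear approximation: the same per-unit change is assumed across the whole observed x range

The intercept β₀ = 1.1111 is the predicted crop yield when rainfall = 0; since the smallest observed x is 12.81, this is an extrapolation and mainly anchors the line.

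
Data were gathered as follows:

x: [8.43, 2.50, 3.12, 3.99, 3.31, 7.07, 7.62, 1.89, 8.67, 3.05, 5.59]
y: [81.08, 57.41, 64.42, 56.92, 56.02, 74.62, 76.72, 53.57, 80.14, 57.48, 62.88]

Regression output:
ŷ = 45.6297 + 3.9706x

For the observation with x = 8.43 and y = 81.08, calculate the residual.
Residual = 1.9781

The residual is the difference between the actual value and the predicted value:

Residual = y - ŷ

Step 1: Calculate predicted value
ŷ = 45.6297 + 3.9706 × 8.43
ŷ = 79.1019

Step 2: Calculate residual
Residual = 81.08 - 79.1019
Residual = 1.9781

Sign check: y > ŷ, so the point is above the line and the fit underestimates here.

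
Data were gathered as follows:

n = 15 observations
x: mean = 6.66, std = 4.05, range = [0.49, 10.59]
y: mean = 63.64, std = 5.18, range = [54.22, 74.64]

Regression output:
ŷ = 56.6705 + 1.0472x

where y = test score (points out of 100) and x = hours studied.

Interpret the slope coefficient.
On average, test score is about 1.0472 points higher for every extra hour of study time.

The slope β₁ = 1.0472 gives the rate at which the fitted test score changes with study time.

Interpretation:
- Study time up by 1 hour → predicted test score increases by 1.0472 points
- This is a linear approximation: the same per-unit change is assumed across the whole observed x range

The intercept β₀ = 56.6705 is the predicted test score when study time = 0.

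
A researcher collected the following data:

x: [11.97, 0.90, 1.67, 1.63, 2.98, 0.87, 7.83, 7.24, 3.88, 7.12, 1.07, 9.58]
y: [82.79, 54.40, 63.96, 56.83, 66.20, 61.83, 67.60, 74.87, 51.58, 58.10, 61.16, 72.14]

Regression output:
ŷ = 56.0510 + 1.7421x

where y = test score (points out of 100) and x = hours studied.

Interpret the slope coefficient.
An increase of one hour in study time is associated with a 1.7421 points increase in predicted test score.

The slope coefficient β₁ = 1.7421 represents the marginal effect of study time on test score.

Interpretation:
- Study time up by 1 hour → predicted test score increases by 1.7421 points
- The effect is assumed constant over the observed range of x (linearity)
- The sign (+) gives the direction; the magnitude 1.7421 gives the size of the effect per hour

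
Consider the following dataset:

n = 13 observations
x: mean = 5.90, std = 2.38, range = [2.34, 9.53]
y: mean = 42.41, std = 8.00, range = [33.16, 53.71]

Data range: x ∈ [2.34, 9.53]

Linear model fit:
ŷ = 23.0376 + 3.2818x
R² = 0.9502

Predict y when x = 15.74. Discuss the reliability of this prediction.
ŷ = 74.6931, but this is extrapolation (above the data range [2.34, 9.53]) and may be unreliable.

Prediction calculation:
ŷ = 23.0376 + 3.2818 × 15.74
ŷ = 74.6931

Reliability:
- Data range: x ∈ [2.34, 9.53]
- Prediction point: x = 15.74 is 6.21 units above the observed range → this is EXTRAPOLATION, not interpolation

Why that matters here:
- Real relationships often flatten, saturate, or turn nonlinear at extremes
- The standard error of prediction grows with (x − x̄)², and x = 15.74 is far from x̄ = 5.90
- R² describes fit only over the sampled x values; it says nothing about behaviour beyond them

A defensible statement: 'if the linear trend continued to x = 15.74, y would be about 74.6931' — the premise is untested.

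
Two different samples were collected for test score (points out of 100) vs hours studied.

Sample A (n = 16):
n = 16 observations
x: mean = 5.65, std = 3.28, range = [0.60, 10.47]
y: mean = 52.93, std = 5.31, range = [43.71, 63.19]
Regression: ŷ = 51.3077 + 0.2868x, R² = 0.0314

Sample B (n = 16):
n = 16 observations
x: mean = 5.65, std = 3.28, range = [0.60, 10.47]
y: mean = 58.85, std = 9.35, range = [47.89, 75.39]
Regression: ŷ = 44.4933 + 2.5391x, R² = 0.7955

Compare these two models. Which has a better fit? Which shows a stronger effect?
Model B has the better fit (R² = 0.7955 vs 0.0314). Model B shows the stronger effect (|β₁| = 2.5391 vs 0.2868).

Model Comparison:

Which explains more variance? (R²)
- Model A: R² = 0.0314 → 3.14% of variance in test score explained
- Model B: R² = 0.7955 → 79.55% of variance in test score explained
- 0.7955 > 0.0314 → Model B has the better fit

Strength of effect — compare |β₁|:
- Model A: β₁ = 0.2868 → predicted test score rises 0.2868 points per additional hour of study time
- Model B: β₁ = 2.5391 → predicted test score rises 2.5391 points per additional hour of study time
- |0.2868| < |2.5391| → Model B shows the stronger marginal effect

Notes:
- The two samples could reflect different populations, time periods, or measurement quality.
- A steeper slope doesn't make a better model if the scatter around the line is large.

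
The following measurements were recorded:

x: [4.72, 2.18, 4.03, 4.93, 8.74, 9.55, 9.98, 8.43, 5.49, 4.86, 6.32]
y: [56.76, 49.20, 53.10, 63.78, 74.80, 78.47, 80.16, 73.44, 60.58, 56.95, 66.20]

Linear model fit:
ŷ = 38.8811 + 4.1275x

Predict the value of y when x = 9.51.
ŷ = 78.1336

Plug x = 9.51 into the fitted line:

ŷ = 38.8811 + 4.1275 × 9.51
ŷ = 38.8811 + 39.2525
ŷ = 78.1336

This is a point prediction; actual observations scatter around it by roughly the residual standard deviation.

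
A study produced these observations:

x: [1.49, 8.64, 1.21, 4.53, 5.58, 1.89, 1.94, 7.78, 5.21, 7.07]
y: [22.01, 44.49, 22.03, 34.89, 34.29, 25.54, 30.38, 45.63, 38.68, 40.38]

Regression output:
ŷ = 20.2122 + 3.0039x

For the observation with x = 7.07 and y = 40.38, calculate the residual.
Residual = -1.0698

The residual is the difference between the actual value and the predicted value:

Residual = y - ŷ

Step 1: Calculate predicted value
ŷ = 20.2122 + 3.0039 × 7.07
ŷ = 41.4498

Step 2: Calculate residual
Residual = 40.38 - 41.4498
Residual = -1.0698

Interpretation: the model overestimates the actual value by 1.0698 at this point (negative residual → observation lies below the fitted line).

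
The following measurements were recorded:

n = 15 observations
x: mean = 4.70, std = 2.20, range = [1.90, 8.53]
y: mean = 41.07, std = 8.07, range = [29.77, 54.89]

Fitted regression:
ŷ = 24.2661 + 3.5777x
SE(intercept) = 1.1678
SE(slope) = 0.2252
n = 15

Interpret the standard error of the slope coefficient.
The slope 3.5777 is pinned down to within about ±0.2252 (one SE) by these data — relative uncertainty 6.3%, i.e. precise.

What SE measures:
- The standard error quantifies the sampling variability of the coefficient estimate
- It is the estimated standard deviation of β̂₁ across hypothetical repeated samples of the same size
- Smaller SE → more precise estimate

Relative precision:
- SE / |β̂₁| = 0.2252 / 3.5777 = 6.3%
- Rule of thumb (under 20%: precise; 20% to under 50%: moderately precise; 50% or more: imprecise) → precise

Rough 95% range (±2 SE): 3.5777 ± 0.4504 → (3.1273, 4.0281).

What drives SE(β̂₁): more residual scatter → larger SE.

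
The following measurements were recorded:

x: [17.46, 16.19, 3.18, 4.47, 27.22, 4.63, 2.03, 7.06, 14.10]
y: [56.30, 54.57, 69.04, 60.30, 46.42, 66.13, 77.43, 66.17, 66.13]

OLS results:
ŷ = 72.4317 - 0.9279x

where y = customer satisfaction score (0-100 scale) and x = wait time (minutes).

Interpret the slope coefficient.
For each additional minute of wait time, predicted satisfaction score decreases by approximately 0.9279 points.

β₁ = -0.9279 is the change in predicted satisfaction score (points) per additional minute of wait time.

Interpretation:
- Wait time up by 1 minute → predicted satisfaction score decreases by 0.9279 points
- The effect is assumed constant over the observed range of x (linearity)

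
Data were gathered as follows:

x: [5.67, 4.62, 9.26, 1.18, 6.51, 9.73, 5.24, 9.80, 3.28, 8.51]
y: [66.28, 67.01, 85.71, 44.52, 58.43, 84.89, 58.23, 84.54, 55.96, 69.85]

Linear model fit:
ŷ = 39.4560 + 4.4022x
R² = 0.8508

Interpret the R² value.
About 85.08% of the variability in y is accounted for by the regression on x (R² = 0.8508) — a strong linear fit.

R² (coefficient of determination) measures the proportion of variance in y explained by the regression model.

Here R² = 0.8508:
- Explained: 85.08% of the variation in y
- Unexplained (residual): 100% − 85.08% = 14.92%
- Rule of thumb (below 0.3 weak; 0.3 to below 0.7 moderate; 0.7 and above strong) → strong

Note: R² never decreases when predictors are added, so it should not be used alone to compare models of different size.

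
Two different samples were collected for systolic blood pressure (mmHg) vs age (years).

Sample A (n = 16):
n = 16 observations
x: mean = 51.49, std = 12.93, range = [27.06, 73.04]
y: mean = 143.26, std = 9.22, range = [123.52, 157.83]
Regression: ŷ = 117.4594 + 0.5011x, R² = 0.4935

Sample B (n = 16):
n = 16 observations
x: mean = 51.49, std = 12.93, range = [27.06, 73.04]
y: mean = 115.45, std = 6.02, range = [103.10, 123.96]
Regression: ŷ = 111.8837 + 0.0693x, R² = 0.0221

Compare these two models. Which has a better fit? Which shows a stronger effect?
Model A has the better fit (R² = 0.4935 vs 0.0221). Model A shows the stronger effect (|β₁| = 0.5011 vs 0.0693).

Model Comparison:

Which explains more variance? (R²)
- Model A: R² = 0.4935 → 49.35% of variance in blood pressure explained
- Model B: R² = 0.0221 → 2.21% of variance in blood pressure explained
- 0.4935 > 0.0221 → Model A has the better fit

Which has the larger per-year effect? (|β₁|)
- Model A: β₁ = 0.5011 → predicted blood pressure rises 0.5011 mmHg per additional year of age
- Model B: β₁ = 0.0693 → predicted blood pressure rises 0.0693 mmHg per additional year of age
- |0.5011| > |0.0693| → Model A shows the stronger marginal effect

Note: A better fit (higher R²) doesn't necessarily mean a more important relationship.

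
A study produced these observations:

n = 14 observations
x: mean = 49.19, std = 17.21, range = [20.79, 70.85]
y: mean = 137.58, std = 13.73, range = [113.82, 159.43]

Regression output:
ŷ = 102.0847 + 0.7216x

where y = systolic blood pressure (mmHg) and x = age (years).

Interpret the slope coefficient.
An increase of one year in age is associated with a 0.7216 mmHg increase in predicted blood pressure.

The slope β₁ = 0.7216 gives the rate at which the fitted blood pressure changes with age.

Interpretation:
- Age up by 1 year → predicted blood pressure increases by 0.7216 mmHg
- This is a linear approximation: the same per-unit change is assumed across the whole observed x range

The intercept β₀ = 102.0847 is the predicted blood pressure when age = 0; since the smallest observed x is 20.79, this is an extrapolation and mainly anchors the line.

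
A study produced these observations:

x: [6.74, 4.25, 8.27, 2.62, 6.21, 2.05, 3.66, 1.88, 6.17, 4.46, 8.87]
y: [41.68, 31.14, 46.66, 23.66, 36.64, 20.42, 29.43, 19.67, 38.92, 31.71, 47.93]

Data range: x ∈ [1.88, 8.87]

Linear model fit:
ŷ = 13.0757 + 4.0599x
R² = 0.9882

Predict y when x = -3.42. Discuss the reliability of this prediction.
ŷ = -0.8092, but this is extrapolation (below the data range [1.88, 8.87]) and may be unreliable.

Prediction calculation:
ŷ = 13.0757 + 4.0599 × (-3.42)
ŷ = -0.8092

Reliability:
- Data range: x ∈ [1.88, 8.87]
- Prediction point: x = -3.42 is 5.30 units below the observed range → this is EXTRAPOLATION, not interpolation

Why that matters here:
- The standard error of prediction grows with (x − x̄)², and x = -3.42 is far from x̄ = 5.02
- R² describes fit only over the sampled x values; it says nothing about behaviour beyond them

Report the number if required, but flag clearly that it is an extrapolation.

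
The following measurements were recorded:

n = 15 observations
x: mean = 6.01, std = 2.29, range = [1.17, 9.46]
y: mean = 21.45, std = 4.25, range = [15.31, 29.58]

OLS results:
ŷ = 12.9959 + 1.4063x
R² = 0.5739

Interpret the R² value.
R² = 0.5739 means 57.39% of the variation in y is explained by the linear relationship with x. This indicates a moderate fit.

R² = 1 − SS_res/SS_tot compares the residual scatter to the total scatter of y about its mean.

Here R² = 0.5739:
- Explained: 57.39% of the variation in y
- Unexplained (residual): 100% − 57.39% = 42.61%
- Rule of thumb (below 0.3 weak; 0.3 to below 0.7 moderate; 0.7 and above strong) → moderate

Note: R² says nothing about causation, and a high R² does not by itself mean the linear form is appropriate — check the residuals.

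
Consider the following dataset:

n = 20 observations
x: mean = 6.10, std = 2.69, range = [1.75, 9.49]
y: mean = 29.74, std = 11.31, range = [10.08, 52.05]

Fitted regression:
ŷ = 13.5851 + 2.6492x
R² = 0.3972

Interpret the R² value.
The model explains 39.72% of the variance in y (R² = 0.3972), leaving 60.28% unexplained; the fit is moderate.

R² (coefficient of determination) measures the proportion of variance in y explained by the regression model.

Here R² = 0.3972:
- Explained: 39.72% of the variation in y
- Unexplained (residual): 100% − 39.72% = 60.28%
- Rule of thumb (below 0.3 weak; 0.3 to below 0.7 moderate; 0.7 and above strong) → moderate

Equivalently, for simple linear regression R² = r², so |r| = √0.3972 ≈ 0.6302.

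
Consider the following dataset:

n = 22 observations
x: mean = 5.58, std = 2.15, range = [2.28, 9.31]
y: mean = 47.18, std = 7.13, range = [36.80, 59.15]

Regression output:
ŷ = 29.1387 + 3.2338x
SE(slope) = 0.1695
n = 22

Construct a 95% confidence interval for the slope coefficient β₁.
The 95% CI for β₁ is (2.8802, 3.5874)

Confidence interval for the slope:

The 95% CI for β₁ is: β̂₁ ± t*(α/2, n-2) × SE(β̂₁)

Step 1: Find critical t-value
- Confidence level = 0.95
- Degrees of freedom = n - 2 = 22 - 2 = 20
- t*(α/2, 20) = 2.0860

Step 2: Calculate margin of error
Margin = 2.0860 × 0.1695 = 0.3536

Step 3: Construct interval
CI = 3.2338 ± 0.3536
CI = (2.8802, 3.5874)

Interpretation: each one-unit increase in x is associated with a change in mean y of between 2.8802 and 3.5874, with 95% confidence.
The interval does not include 0, suggesting a significant linear relationship.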